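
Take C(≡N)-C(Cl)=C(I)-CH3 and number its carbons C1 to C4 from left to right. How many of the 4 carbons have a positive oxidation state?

Bonds to more-electronegative neighbours contribute +1 each, bonds to H or metals contribute −1 each, and C–C bonds contribute 0. Tallying each carbon:
C1: 1C, 3N → 0 + 3 = +3
C2: 3C, 1Cl → 0 + 1 = +1
C3: 3C, 1I → 0 + 1 = +1
C4: 1C, 3H → 0 − 3 = -3
3 carbons (C1, C2, C3) meet the condition.

3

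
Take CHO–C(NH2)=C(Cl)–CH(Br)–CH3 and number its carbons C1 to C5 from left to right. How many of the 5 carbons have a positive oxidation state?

3

Tallying each carbon's bonds:
C1: 1C, 1H, 2O → 0 − 1 + 2 = +1
C2: 3C, 1N → 0 + 1 = +1
C3: 3C, 1Cl → 0 + 1 = +1
C4: 2C, 1H, 1Br → 0 − 1 + 1 = 0
C5: 1C, 3H → 0 − 3 = -3
3 carbons (C1, C2, C3) meet the condition.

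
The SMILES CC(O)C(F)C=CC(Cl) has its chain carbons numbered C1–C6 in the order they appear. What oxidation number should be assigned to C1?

-3

C1 has one bond to C (0), one bond to H (-1), one bond to H (-1), one bond to H (-1).
Oxidation state = 0 − 1 − 1 − 1 = -3.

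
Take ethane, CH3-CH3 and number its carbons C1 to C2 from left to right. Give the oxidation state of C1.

C1 has one bond to H (-1), one bond to H (-1), one bond to H (-1), one bond to C (0).
Oxidation state = -1 − 1 − 1 + 0 = -3.

-3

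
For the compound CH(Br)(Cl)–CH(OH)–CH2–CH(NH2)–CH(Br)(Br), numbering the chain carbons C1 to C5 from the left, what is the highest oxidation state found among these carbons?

+1

Tallying each carbon's bonds:
C1: 1C, 1H, 1Cl, 1Br → 0 − 1 + 1 + 1 = +1
C2: 2C, 1H, 1O → 0 − 1 + 1 = 0
C3: 2C, 2H → 0 − 2 = -2
C4: 2C, 1H, 1N → 0 − 1 + 1 = 0
C5: 1C, 1H, 2Br → 0 − 1 + 2 = +1
The highest value is +1.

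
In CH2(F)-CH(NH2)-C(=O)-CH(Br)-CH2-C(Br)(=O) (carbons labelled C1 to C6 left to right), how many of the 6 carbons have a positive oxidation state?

2

Tallying each carbon's bonds:
C1: 1C, 2H, 1F → 0 − 2 + 1 = -1
C2: 2C, 1H, 1N → 0 − 1 + 1 = 0
C3: 2C, 2O → 0 + 2 = +2
C4: 2C, 1H, 1Br → 0 − 1 + 1 = 0
C5: 2C, 2H → 0 − 2 = -2
C6: 1C, 2O, 1Br → 0 + 2 + 1 = +3
2 carbons (C3, C6) meet the condition.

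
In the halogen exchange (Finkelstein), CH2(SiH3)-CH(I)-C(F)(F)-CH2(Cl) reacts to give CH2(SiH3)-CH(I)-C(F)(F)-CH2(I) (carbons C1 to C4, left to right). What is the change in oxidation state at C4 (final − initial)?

0

Before: C4 has 1 bond to C, 2 bonds to H, 1 bond to Cl → oxidation state -1.
After: C4 has 1 bond to C, 2 bonds to H, 1 bond to I → oxidation state -1.
Δ = -1 − (-1) = 0, so no net redox change at C4.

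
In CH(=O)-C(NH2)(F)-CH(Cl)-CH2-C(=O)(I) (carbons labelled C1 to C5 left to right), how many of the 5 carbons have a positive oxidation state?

3

Tallying each carbon's bonds:
C1: 1C, 1H, 2O → 0 − 1 + 2 = +1
C2: 2C, 1N, 1F → 0 + 1 + 1 = +2
C3: 2C, 1H, 1Cl → 0 − 1 + 1 = 0
C4: 2C, 2H → 0 − 2 = -2
C5: 1C, 2O, 1I → 0 + 2 + 1 = +3
3 carbons (C1, C2, C5) meet the condition.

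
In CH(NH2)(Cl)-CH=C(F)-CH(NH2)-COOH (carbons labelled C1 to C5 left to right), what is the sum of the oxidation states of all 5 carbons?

+4

Tallying each carbon's bonds:
C1: 1C, 1H, 1N, 1Cl → 0 − 1 + 1 + 1 = +1
C2: 3C, 1H → 0 − 1 = -1
C3: 3C, 1F → 0 + 1 = +1
C4: 2C, 1H, 1N → 0 − 1 + 1 = 0
C5: 1C, 3O → 0 + 3 = +3
Sum = +1 − 1 + 1 + 0 + 3 = +4.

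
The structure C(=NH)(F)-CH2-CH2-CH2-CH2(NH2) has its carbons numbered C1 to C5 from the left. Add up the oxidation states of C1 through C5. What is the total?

Tallying each carbon's bonds:
C1: 1C, 2N, 1F → 0 + 2 + 1 = +3
C2: 2C, 2H → 0 − 2 = -2
C3: 2C, 2H → 0 − 2 = -2
C4: 2C, 2H → 0 − 2 = -2
C5: 1C, 2H, 1N → 0 − 2 + 1 = -1
Sum = +3 − 2 − 2 − 2 − 1 = -4.

-4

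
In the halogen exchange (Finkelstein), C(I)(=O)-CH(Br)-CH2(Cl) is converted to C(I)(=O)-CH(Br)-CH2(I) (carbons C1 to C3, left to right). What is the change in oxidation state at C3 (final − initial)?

Before: C3 has 1 bond to C, 2 bonds to H, 1 bond to Cl → oxidation state -1.
After: C3 has 1 bond to C, 2 bonds to H, 1 bond to I → oxidation state -1.
Δ = -1 − (-1) = 0, so no net redox change at C3.

0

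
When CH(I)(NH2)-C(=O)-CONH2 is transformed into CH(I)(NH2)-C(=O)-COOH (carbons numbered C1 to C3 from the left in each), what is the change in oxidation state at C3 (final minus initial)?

Before: C3 has 1 bond to C, 2 bonds to O, 1 bond to N → oxidation state +3.
After: C3 has 1 bond to C, 3 bonds to O → oxidation state +3.
Δ = +3 − (+3) = 0, so no net redox change at C3.

0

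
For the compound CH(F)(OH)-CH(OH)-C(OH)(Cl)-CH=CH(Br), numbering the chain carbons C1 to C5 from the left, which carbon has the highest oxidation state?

C3

Tallying each carbon's bonds:
C1: 1C, 1H, 1O, 1F → 0 − 1 + 1 + 1 = +1
C2: 2C, 1H, 1O → 0 − 1 + 1 = 0
C3: 2C, 1O, 1Cl → 0 + 1 + 1 = +2
C4: 3C, 1H → 0 − 1 = -1
C5: 2C, 1H, 1Br → 0 − 1 + 1 = 0
The most oxidised carbon is C3 at +2.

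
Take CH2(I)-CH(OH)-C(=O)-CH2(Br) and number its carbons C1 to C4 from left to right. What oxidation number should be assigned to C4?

-1

Each bond to a more electronegative atom (O, N, halogen) counts +1, each bond to a less electronegative atom (H, metal, B, Si) counts −1, and each C–C bond counts 0.
C4 has one bond to C (0), one bond to Br (+1), one bond to H (-1), one bond to H (-1).
Oxidation state = 0 + 1 − 1 − 1 = -1.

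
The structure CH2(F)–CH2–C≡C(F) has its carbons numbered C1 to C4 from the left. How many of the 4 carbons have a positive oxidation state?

1

Tallying each carbon's bonds:
C1: 1C, 2H, 1F → 0 − 2 + 1 = -1
C2: 2C, 2H → 0 − 2 = -2
C3: 4C → 0 = 0
C4: 3C, 1F → 0 + 1 = +1
1 carbon (C4) meets the condition.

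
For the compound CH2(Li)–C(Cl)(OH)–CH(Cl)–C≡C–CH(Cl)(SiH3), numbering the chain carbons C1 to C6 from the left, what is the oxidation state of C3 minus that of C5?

0

C3: 2C, 1H, 1Cl → 0 − 1 + 1 = 0
C5: 4C → 0 = 0
Difference: 0 − (0) = 0.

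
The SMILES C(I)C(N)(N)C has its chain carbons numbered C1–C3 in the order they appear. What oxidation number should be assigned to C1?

Each bond to a more electronegative atom (O, N, halogen) counts +1, each bond to a less electronegative atom (H, metal, B, Si) counts −1, and each C–C bond counts 0.
C1 has one bond to C (0), one bond to I (+1), one bond to H (-1), one bond to H (-1).
Oxidation state = 0 + 1 − 1 − 1 = -1.

-1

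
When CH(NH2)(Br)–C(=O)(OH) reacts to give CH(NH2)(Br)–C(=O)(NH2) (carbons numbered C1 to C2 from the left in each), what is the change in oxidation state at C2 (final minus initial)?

Before: C2 has 1 bond to C, 3 bonds to O → oxidation state +3.
After: C2 has 1 bond to C, 2 bonds to O, 1 bond to N → oxidation state +3.
Δ = +3 − (+3) = 0, so no net redox change at C2.

0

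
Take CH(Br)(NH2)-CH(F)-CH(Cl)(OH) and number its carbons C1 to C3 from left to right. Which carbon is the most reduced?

C2

Tallying each carbon's bonds:
C1: 1C, 1H, 1N, 1Br → 0 − 1 + 1 + 1 = +1
C2: 2C, 1H, 1F → 0 − 1 + 1 = 0
C3: 1C, 1H, 1O, 1Cl → 0 − 1 + 1 + 1 = +1
The most reduced carbon is C2 at 0.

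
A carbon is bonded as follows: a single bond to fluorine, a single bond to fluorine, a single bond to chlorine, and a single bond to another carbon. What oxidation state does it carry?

Each bond to a more electronegative atom (O, N, halogen) counts +1, each bond to a less electronegative atom (H, metal, B, Si) counts −1, and each C–C bond counts 0.
The carbon has one bond to C (0), one bond to Cl (+1), one bond to F (+1), one bond to F (+1).
Oxidation state = 0 + 1 + 1 + 1 = +3.

+3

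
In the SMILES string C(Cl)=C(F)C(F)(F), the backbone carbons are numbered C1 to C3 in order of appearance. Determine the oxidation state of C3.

+1

Assign +1 per bond to O/N/halogen, −1 per bond to H or an electropositive element, and 0 per bond to carbon.
C3 has one bond to C (0), one bond to H (-1), one bond to F (+1), one bond to F (+1).
Oxidation state = 0 − 1 + 1 + 1 = +1.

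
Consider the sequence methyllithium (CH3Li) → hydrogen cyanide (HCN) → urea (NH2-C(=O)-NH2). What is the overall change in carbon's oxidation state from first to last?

Carbon oxidation states along the series — methyllithium: -4, hydrogen cyanide: +2, urea: +4.
Net change = +4 − (-4) = +8.

+8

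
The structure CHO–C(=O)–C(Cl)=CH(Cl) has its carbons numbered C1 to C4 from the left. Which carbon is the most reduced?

Each bond to a more electronegative atom (O, N, halogen) counts +1, each bond to a less electronegative atom (H, metal, B, Si) counts −1, and each C–C bond counts 0. Tallying each carbon:
C1: 1C, 1H, 2O → 0 − 1 + 2 = +1
C2: 2C, 2O → 0 + 2 = +2
C3: 3C, 1Cl → 0 + 1 = +1
C4: 2C, 1H, 1Cl → 0 − 1 + 1 = 0
The most reduced carbon is C4 at 0.

C4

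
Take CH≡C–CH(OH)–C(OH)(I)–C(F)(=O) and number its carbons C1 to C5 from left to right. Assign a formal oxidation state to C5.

C5 has one bond to C (0), one bond to F (+1), a double bond to O (2×+1 = +2).
Oxidation state = 0 + 1 + 2 = +3.

+3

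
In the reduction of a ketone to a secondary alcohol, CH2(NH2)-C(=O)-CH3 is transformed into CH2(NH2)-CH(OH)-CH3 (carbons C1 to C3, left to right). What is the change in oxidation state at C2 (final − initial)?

-2

Before: C2 has 2 bonds to C, 2 bonds to O → oxidation state +2.
After: C2 has 2 bonds to C, 1 bond to H, 1 bond to O → oxidation state 0.
Δ = 0 − (+2) = -2, so this is a reduction at C2.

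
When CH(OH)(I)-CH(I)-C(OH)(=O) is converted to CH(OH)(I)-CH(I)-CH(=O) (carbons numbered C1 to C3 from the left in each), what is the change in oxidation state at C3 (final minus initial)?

-2

Before: C3 has 1 bond to C, 3 bonds to O → oxidation state +3.
After: C3 has 1 bond to C, 1 bond to H, 2 bonds to O → oxidation state +1.
Δ = +1 − (+3) = -2, so this is a reduction at C3.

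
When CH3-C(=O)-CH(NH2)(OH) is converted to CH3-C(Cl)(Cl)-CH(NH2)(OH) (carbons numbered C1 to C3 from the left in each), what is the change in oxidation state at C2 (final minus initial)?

Before: C2 has 2 bonds to C, 2 bonds to O → oxidation state +2.
After: C2 has 2 bonds to C, 2 bonds to Cl → oxidation state +2.
Δ = +2 − (+2) = 0, so no net redox change at C2.

0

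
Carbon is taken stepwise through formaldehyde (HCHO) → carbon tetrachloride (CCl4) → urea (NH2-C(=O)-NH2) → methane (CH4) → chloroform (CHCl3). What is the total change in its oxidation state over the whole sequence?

Carbon oxidation states along the series — formaldehyde: 0, carbon tetrachloride: +4, urea: +4, methane: -4, chloroform: +2.
Net change = +2 − (0) = +2.

+2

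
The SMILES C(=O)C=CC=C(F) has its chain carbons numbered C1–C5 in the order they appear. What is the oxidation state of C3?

Count +1 for every bond to an atom more electronegative than carbon and −1 for every bond to one less electronegative; C–C bonds are 0.
C3 has a double bond to C (2×0 = 0), one bond to C (0), one bond to H (-1).
Oxidation state = 0 + 0 − 1 = -1.

-1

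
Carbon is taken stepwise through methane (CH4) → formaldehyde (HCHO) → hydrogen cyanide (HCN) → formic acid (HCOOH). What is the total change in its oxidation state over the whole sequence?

Carbon oxidation states along the series — methane: -4, formaldehyde: 0, hydrogen cyanide: +2, formic acid: +2.
Net change = +2 − (-4) = +6.

+6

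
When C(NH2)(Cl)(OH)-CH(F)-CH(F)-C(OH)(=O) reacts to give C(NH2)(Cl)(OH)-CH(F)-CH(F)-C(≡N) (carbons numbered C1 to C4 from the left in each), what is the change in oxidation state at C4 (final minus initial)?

Before: C4 has 1 bond to C, 3 bonds to O → oxidation state +3.
After: C4 has 1 bond to C, 3 bonds to N → oxidation state +3.
Δ = +3 − (+3) = 0, so no net redox change at C4.

0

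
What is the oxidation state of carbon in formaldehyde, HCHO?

The carbon has one bond to H (-1), one bond to H (-1), a double bond to O (2×+1 = +2).
Oxidation state = -1 − 1 + 2 = 0.

0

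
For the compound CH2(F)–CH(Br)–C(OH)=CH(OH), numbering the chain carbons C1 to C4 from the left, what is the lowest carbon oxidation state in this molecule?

Tallying each carbon's bonds:
C1: 1C, 2H, 1F → 0 − 2 + 1 = -1
C2: 2C, 1H, 1Br → 0 − 1 + 1 = 0
C3: 3C, 1O → 0 + 1 = +1
C4: 2C, 1H, 1O → 0 − 1 + 1 = 0
The lowest value is -1.

-1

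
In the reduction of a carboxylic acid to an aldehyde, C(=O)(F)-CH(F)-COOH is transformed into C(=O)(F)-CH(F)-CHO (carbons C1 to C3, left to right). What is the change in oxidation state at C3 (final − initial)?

-2

Before: C3 has 1 bond to C, 3 bonds to O → oxidation state +3.
After: C3 has 1 bond to C, 1 bond to H, 2 bonds to O → oxidation state +1.
Δ = +1 − (+3) = -2, so this is a reduction at C3.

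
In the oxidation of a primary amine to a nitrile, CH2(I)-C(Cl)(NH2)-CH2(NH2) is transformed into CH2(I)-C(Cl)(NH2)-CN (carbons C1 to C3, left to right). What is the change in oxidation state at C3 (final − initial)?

+4

Before: C3 has 1 bond to C, 2 bonds to H, 1 bond to N → oxidation state -1.
After: C3 has 1 bond to C, 3 bonds to N → oxidation state +3.
Δ = +3 − (-1) = +4, so this is an oxidation at C3.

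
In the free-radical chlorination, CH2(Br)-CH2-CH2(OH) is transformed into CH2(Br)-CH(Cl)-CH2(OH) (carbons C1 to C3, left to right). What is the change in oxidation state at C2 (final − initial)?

+2

Before: C2 has 2 bonds to C, 2 bonds to H → oxidation state -2.
After: C2 has 2 bonds to C, 1 bond to H, 1 bond to Cl → oxidation state 0.
Δ = 0 − (-2) = +2, so this is an oxidation at C2.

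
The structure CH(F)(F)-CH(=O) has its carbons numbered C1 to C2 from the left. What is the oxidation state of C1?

+1

C1 has one bond to C (0), one bond to F (+1), one bond to H (-1), one bond to F (+1).
Oxidation state = 0 + 1 − 1 + 1 = +1.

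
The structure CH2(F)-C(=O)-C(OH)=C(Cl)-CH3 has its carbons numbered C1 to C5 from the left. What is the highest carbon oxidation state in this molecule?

+2

Assign +1 per bond to O/N/halogen, −1 per bond to H or an electropositive element, and 0 per bond to carbon. Tallying each carbon:
C1: 1C, 2H, 1F → 0 − 2 + 1 = -1
C2: 2C, 2O → 0 + 2 = +2
C3: 3C, 1O → 0 + 1 = +1
C4: 3C, 1Cl → 0 + 1 = +1
C5: 1C, 3H → 0 − 3 = -3
The highest value is +2.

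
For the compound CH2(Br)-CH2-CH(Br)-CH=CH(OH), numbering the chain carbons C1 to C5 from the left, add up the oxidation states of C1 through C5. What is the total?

Each bond to a more electronegative atom (O, N, halogen) counts +1, each bond to a less electronegative atom (H, metal, B, Si) counts −1, and each C–C bond counts 0. Tallying each carbon:
C1: 1C, 2H, 1Br → 0 − 2 + 1 = -1
C2: 2C, 2H → 0 − 2 = -2
C3: 2C, 1H, 1Br → 0 − 1 + 1 = 0
C4: 3C, 1H → 0 − 1 = -1
C5: 2C, 1H, 1O → 0 − 1 + 1 = 0
Sum = -1 − 2 + 0 − 1 + 0 = -4.

-4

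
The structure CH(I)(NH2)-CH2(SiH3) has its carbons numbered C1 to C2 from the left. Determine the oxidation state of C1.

+1

C1 has one bond to C (0), one bond to I (+1), one bond to H (-1), one bond to N (+1).
Oxidation state = 0 + 1 − 1 + 1 = +1.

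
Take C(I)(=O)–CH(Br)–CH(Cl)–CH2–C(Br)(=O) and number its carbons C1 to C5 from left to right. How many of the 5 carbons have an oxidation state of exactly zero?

Tallying each carbon's bonds:
C1: 1C, 2O, 1I → 0 + 2 + 1 = +3
C2: 2C, 1H, 1Br → 0 − 1 + 1 = 0
C3: 2C, 1H, 1Cl → 0 − 1 + 1 = 0
C4: 2C, 2H → 0 − 2 = -2
C5: 1C, 2O, 1Br → 0 + 2 + 1 = +3
2 carbons (C2, C3) meet the condition.

2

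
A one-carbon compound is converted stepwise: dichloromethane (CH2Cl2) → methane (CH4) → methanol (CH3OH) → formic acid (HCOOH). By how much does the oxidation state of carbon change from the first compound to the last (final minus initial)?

Carbon oxidation states along the series — dichloromethane: 0, methane: -4, methanol: -2, formic acid: +2.
Net change = +2 − (0) = +2.

+2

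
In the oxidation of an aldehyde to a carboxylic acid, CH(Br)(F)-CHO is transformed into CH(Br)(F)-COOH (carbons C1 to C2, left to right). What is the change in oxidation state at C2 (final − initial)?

+2

Before: C2 has 1 bond to C, 1 bond to H, 2 bonds to O → oxidation state +1.
After: C2 has 1 bond to C, 3 bonds to O → oxidation state +3.
Δ = +3 − (+1) = +2, so this is an oxidation at C2.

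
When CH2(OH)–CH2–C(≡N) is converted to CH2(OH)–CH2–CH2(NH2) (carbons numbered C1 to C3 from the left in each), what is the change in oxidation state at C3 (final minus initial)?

Before: C3 has 1 bond to C, 3 bonds to N → oxidation state +3.
After: C3 has 1 bond to C, 2 bonds to H, 1 bond to N → oxidation state -1.
Δ = -1 − (+3) = -4, so this is a reduction at C3.

-4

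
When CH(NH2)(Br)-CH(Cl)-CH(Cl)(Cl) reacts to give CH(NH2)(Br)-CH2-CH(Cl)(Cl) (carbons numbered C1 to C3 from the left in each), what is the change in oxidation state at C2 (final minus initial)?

-2

Before: C2 has 2 bonds to C, 1 bond to H, 1 bond to Cl → oxidation state 0.
After: C2 has 2 bonds to C, 2 bonds to H → oxidation state -2.
Δ = -2 − (0) = -2, so this is a reduction at C2.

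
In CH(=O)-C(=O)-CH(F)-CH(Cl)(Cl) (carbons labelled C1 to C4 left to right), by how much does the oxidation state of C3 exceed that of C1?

-1

C3: 2C, 1H, 1F → 0 − 1 + 1 = 0
C1: 1C, 1H, 2O → 0 − 1 + 2 = +1
Difference: 0 − (+1) = -1.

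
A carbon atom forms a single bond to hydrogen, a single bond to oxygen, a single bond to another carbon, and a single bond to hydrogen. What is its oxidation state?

-1

The carbon has one bond to C (0), one bond to O (+1), one bond to H (-1), one bond to H (-1).
Oxidation state = 0 + 1 − 1 − 1 = -1.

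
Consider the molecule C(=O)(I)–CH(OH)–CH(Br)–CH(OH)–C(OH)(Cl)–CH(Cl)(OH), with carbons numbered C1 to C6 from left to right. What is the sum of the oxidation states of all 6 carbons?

Assign +1 per bond to O/N/halogen, −1 per bond to H or an electropositive element, and 0 per bond to carbon. Tallying each carbon:
C1: 1C, 2O, 1I → 0 + 2 + 1 = +3
C2: 2C, 1H, 1O → 0 − 1 + 1 = 0
C3: 2C, 1H, 1Br → 0 − 1 + 1 = 0
C4: 2C, 1H, 1O → 0 − 1 + 1 = 0
C5: 2C, 1O, 1Cl → 0 + 1 + 1 = +2
C6: 1C, 1H, 1O, 1Cl → 0 − 1 + 1 + 1 = +1
Sum = +3 + 0 + 0 + 0 + 2 + 1 = +6.

+6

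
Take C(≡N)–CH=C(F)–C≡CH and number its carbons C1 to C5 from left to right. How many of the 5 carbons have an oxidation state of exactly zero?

Tallying each carbon's bonds:
C1: 1C, 3N → 0 + 3 = +3
C2: 3C, 1H → 0 − 1 = -1
C3: 3C, 1F → 0 + 1 = +1
C4: 4C → 0 = 0
C5: 3C, 1H → 0 − 1 = -1
1 carbon (C4) meets the condition.

1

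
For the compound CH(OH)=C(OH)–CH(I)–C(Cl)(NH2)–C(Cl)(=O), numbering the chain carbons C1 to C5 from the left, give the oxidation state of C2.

+1

Each bond to a more electronegative atom (O, N, halogen) counts +1, each bond to a less electronegative atom (H, metal, B, Si) counts −1, and each C–C bond counts 0.
C2 has a double bond to C (2×0 = 0), one bond to C (0), one bond to O (+1).
Oxidation state = 0 + 0 + 1 = +1.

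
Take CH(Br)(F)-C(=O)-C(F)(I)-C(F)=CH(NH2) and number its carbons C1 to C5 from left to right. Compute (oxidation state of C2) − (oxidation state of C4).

C2: 2C, 2O → 0 + 2 = +2
C4: 3C, 1F → 0 + 1 = +1
Difference: +2 − (+1) = +1.

+1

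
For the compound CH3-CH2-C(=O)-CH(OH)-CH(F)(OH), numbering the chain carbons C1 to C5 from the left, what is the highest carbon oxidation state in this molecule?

Tallying each carbon's bonds:
C1: 1C, 3H → 0 − 3 = -3
C2: 2C, 2H → 0 − 2 = -2
C3: 2C, 2O → 0 + 2 = +2
C4: 2C, 1H, 1O → 0 − 1 + 1 = 0
C5: 1C, 1H, 1O, 1F → 0 − 1 + 1 + 1 = +1
The highest value is +2.

+2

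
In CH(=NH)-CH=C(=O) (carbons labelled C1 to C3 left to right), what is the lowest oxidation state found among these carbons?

-1

Tallying each carbon's bonds:
C1: 1C, 1H, 2N → 0 − 1 + 2 = +1
C2: 3C, 1H → 0 − 1 = -1
C3: 2C, 2O → 0 + 2 = +2
The lowest value is -1.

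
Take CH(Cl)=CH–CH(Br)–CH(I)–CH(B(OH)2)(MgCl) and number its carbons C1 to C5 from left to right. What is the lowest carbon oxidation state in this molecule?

Tallying each carbon's bonds:
C1: 2C, 1H, 1Cl → 0 − 1 + 1 = 0
C2: 3C, 1H → 0 − 1 = -1
C3: 2C, 1H, 1Br → 0 − 1 + 1 = 0
C4: 2C, 1H, 1I → 0 − 1 + 1 = 0
C5: 1C, 1H, 1Mg, 1B → 0 − 1 − 1 − 1 = -3
The lowest value is -3.

-3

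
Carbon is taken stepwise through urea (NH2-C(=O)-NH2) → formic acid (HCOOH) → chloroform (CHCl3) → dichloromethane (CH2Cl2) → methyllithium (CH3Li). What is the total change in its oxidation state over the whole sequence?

-8

Carbon oxidation states along the series — urea: +4, formic acid: +2, chloroform: +2, dichloromethane: 0, methyllithium: -4.
Net change = -4 − (+4) = -8.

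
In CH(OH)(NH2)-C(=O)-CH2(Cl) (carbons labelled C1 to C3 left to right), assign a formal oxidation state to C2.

Bonds to more-electronegative neighbours contribute +1 each, bonds to H or metals contribute −1 each, and C–C bonds contribute 0.
C2 has one bond to C (0), one bond to C (0), a double bond to O (2×+1 = +2).
Oxidation state = 0 + 0 + 2 = +2.

+2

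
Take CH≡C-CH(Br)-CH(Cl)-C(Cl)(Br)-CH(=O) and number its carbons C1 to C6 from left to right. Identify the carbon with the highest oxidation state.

C5

Tallying each carbon's bonds:
C1: 3C, 1H → 0 − 1 = -1
C2: 4C → 0 = 0
C3: 2C, 1H, 1Br → 0 − 1 + 1 = 0
C4: 2C, 1H, 1Cl → 0 − 1 + 1 = 0
C5: 2C, 1Cl, 1Br → 0 + 1 + 1 = +2
C6: 1C, 1H, 2O → 0 − 1 + 2 = +1
The most oxidised carbon is C5 at +2.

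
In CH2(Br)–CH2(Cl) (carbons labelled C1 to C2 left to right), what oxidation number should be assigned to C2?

-1

C2 has one bond to C (0), one bond to Cl (+1), one bond to H (-1), one bond to H (-1).
Oxidation state = 0 + 1 − 1 − 1 = -1.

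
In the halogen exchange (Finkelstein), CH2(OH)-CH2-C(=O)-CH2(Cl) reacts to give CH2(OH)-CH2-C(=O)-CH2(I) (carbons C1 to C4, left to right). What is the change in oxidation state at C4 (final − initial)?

Before: C4 has 1 bond to C, 2 bonds to H, 1 bond to Cl → oxidation state -1.
After: C4 has 1 bond to C, 2 bonds to H, 1 bond to I → oxidation state -1.
Δ = -1 − (-1) = 0, so no net redox change at C4.

0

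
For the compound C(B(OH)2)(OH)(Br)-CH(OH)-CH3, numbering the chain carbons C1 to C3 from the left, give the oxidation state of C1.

C1 has one bond to C (0), one bond to B (-1), one bond to O (+1), one bond to Br (+1).
Oxidation state = 0 − 1 + 1 + 1 = +1.

+1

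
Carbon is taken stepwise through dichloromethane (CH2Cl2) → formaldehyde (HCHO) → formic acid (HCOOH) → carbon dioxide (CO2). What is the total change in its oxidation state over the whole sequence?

+4

Carbon oxidation states along the series — dichloromethane: 0, formaldehyde: 0, formic acid: +2, carbon dioxide: +4.
Net change = +4 − (0) = +4.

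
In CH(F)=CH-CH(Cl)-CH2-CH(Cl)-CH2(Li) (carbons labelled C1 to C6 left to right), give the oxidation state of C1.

C1 has a double bond to C (2×0 = 0), one bond to H (-1), one bond to F (+1).
Oxidation state = 0 − 1 + 1 = 0.

0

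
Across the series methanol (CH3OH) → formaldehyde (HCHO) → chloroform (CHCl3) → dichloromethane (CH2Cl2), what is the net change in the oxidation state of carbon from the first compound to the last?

Carbon oxidation states along the series — methanol: -2, formaldehyde: 0, chloroform: +2, dichloromethane: 0.
Net change = 0 − (-2) = +2.

+2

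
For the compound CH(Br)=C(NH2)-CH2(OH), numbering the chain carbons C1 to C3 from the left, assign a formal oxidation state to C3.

C3 has one bond to C (0), one bond to H (-1), one bond to O (+1), one bond to H (-1).
Oxidation state = 0 − 1 + 1 − 1 = -1.

-1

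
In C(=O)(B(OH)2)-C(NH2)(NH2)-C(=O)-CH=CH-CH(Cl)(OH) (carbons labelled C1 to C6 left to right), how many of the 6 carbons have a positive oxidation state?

4

Tallying each carbon's bonds:
C1: 1C, 2O, 1B → 0 + 2 − 1 = +1
C2: 2C, 2N → 0 + 2 = +2
C3: 2C, 2O → 0 + 2 = +2
C4: 3C, 1H → 0 − 1 = -1
C5: 3C, 1H → 0 − 1 = -1
C6: 1C, 1H, 1O, 1Cl → 0 − 1 + 1 + 1 = +1
4 carbons (C1, C2, C3, C6) meet the condition.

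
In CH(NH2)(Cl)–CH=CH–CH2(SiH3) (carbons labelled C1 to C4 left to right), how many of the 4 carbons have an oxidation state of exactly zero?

Tallying each carbon's bonds:
C1: 1C, 1H, 1N, 1Cl → 0 − 1 + 1 + 1 = +1
C2: 3C, 1H → 0 − 1 = -1
C3: 3C, 1H → 0 − 1 = -1
C4: 1C, 2H, 1Si → 0 − 2 − 1 = -3
0 carbons meet the condition.

0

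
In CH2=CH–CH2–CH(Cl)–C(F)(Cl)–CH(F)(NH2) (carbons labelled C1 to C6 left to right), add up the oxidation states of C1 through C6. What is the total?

Bonds to more-electronegative neighbours contribute +1 each, bonds to H or metals contribute −1 each, and C–C bonds contribute 0. Tallying each carbon:
C1: 2C, 2H → 0 − 2 = -2
C2: 3C, 1H → 0 − 1 = -1
C3: 2C, 2H → 0 − 2 = -2
C4: 2C, 1H, 1Cl → 0 − 1 + 1 = 0
C5: 2C, 1F, 1Cl → 0 + 1 + 1 = +2
C6: 1C, 1H, 1N, 1F → 0 − 1 + 1 + 1 = +1
Sum = -2 − 1 − 2 + 0 + 2 + 1 = -2.

-2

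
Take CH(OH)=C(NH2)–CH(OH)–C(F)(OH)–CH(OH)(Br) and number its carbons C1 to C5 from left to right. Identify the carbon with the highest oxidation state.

C4

Each bond to a more electronegative atom (O, N, halogen) counts +1, each bond to a less electronegative atom (H, metal, B, Si) counts −1, and each C–C bond counts 0. Tallying each carbon:
C1: 2C, 1H, 1O → 0 − 1 + 1 = 0
C2: 3C, 1N → 0 + 1 = +1
C3: 2C, 1H, 1O → 0 − 1 + 1 = 0
C4: 2C, 1O, 1F → 0 + 1 + 1 = +2
C5: 1C, 1H, 1O, 1Br → 0 − 1 + 1 + 1 = +1
The most oxidised carbon is C4 at +2.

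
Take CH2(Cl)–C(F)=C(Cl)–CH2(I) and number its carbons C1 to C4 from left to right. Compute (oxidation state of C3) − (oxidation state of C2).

C3: 3C, 1Cl → 0 + 1 = +1
C2: 3C, 1F → 0 + 1 = +1
Difference: +1 − (+1) = 0.

0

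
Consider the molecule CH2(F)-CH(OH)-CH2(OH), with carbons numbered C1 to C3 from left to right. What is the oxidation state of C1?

-1

C1 has one bond to C (0), one bond to H (-1), one bond to H (-1), one bond to F (+1).
Oxidation state = 0 − 1 − 1 + 1 = -1.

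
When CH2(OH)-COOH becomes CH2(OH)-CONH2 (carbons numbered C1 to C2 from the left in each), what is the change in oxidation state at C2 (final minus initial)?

0

Before: C2 has 1 bond to C, 3 bonds to O → oxidation state +3.
After: C2 has 1 bond to C, 2 bonds to O, 1 bond to N → oxidation state +3.
Δ = +3 − (+3) = 0, so no net redox change at C2.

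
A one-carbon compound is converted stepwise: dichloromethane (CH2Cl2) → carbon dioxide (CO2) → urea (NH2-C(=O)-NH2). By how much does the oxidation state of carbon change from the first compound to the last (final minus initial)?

Carbon oxidation states along the series — dichloromethane: 0, carbon dioxide: +4, urea: +4.
Net change = +4 − (0) = +4.

+4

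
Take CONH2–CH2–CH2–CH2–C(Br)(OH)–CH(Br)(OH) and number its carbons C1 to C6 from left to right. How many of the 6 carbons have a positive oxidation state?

3

Tallying each carbon's bonds:
C1: 1C, 2O, 1N → 0 + 2 + 1 = +3
C2: 2C, 2H → 0 − 2 = -2
C3: 2C, 2H → 0 − 2 = -2
C4: 2C, 2H → 0 − 2 = -2
C5: 2C, 1O, 1Br → 0 + 1 + 1 = +2
C6: 1C, 1H, 1O, 1Br → 0 − 1 + 1 + 1 = +1
3 carbons (C1, C5, C6) meet the condition.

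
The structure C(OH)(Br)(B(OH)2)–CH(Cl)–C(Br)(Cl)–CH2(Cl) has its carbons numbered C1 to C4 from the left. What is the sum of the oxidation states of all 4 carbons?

+2

Assign +1 per bond to O/N/halogen, −1 per bond to H or an electropositive element, and 0 per bond to carbon. Tallying each carbon:
C1: 1C, 1O, 1Br, 1B → 0 + 1 + 1 − 1 = +1
C2: 2C, 1H, 1Cl → 0 − 1 + 1 = 0
C3: 2C, 1Cl, 1Br → 0 + 1 + 1 = +2
C4: 1C, 2H, 1Cl → 0 − 2 + 1 = -1
Sum = +1 + 0 + 2 − 1 = +2.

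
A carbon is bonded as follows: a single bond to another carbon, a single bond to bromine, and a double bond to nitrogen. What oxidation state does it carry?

Each bond to a more electronegative atom (O, N, halogen) counts +1, each bond to a less electronegative atom (H, metal, B, Si) counts −1, and each C–C bond counts 0.
The carbon has one bond to C (0), one bond to Br (+1), a double bond to N (2×+1 = +2).
Oxidation state = 0 + 1 + 2 = +3.

+3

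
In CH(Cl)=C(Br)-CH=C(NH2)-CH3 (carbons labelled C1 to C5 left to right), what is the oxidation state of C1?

0

C1 has a double bond to C (2×0 = 0), one bond to H (-1), one bond to Cl (+1).
Oxidation state = 0 − 1 + 1 = 0.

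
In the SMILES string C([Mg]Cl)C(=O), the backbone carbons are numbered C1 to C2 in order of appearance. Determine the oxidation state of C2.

+1

Each bond to a more electronegative atom (O, N, halogen) counts +1, each bond to a less electronegative atom (H, metal, B, Si) counts −1, and each C–C bond counts 0.
C2 has one bond to C (0), one bond to H (-1), a double bond to O (2×+1 = +2).
Oxidation state = 0 − 1 + 2 = +1.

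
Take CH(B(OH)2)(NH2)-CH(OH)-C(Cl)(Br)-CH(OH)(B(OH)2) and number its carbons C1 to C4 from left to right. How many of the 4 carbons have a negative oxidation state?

2

Bonds to more-electronegative neighbours contribute +1 each, bonds to H or metals contribute −1 each, and C–C bonds contribute 0. Tallying each carbon:
C1: 1C, 1H, 1N, 1B → 0 − 1 + 1 − 1 = -1
C2: 2C, 1H, 1O → 0 − 1 + 1 = 0
C3: 2C, 1Cl, 1Br → 0 + 1 + 1 = +2
C4: 1C, 1H, 1O, 1B → 0 − 1 + 1 − 1 = -1
2 carbons (C1, C4) meet the condition.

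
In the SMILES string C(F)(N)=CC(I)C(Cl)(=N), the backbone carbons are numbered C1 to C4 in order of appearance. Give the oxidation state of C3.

Assign +1 per bond to O/N/halogen, −1 per bond to H or an electropositive element, and 0 per bond to carbon.
C3 has one bond to C (0), one bond to C (0), one bond to I (+1), one bond to H (-1).
Oxidation state = 0 + 0 + 1 − 1 = 0.

0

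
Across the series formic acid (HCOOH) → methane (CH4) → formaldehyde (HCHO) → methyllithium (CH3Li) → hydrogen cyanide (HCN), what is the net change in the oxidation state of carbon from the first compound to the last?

Carbon oxidation states along the series — formic acid: +2, methane: -4, formaldehyde: 0, methyllithium: -4, hydrogen cyanide: +2.
Net change = +2 − (+2) = 0.

0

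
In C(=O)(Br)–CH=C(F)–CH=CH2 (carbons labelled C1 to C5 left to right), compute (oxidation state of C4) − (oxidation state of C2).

C4: 3C, 1H → 0 − 1 = -1
C2: 3C, 1H → 0 − 1 = -1
Difference: -1 − (-1) = 0.

0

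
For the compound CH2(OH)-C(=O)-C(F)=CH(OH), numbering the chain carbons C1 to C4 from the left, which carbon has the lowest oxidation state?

C1

Tallying each carbon's bonds:
C1: 1C, 2H, 1O → 0 − 2 + 1 = -1
C2: 2C, 2O → 0 + 2 = +2
C3: 3C, 1F → 0 + 1 = +1
C4: 2C, 1H, 1O → 0 − 1 + 1 = 0
The most reduced carbon is C1 at -1.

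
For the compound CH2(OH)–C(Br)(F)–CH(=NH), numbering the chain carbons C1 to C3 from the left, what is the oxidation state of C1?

-1

Count +1 for every bond to an atom more electronegative than carbon and −1 for every bond to one less electronegative; C–C bonds are 0.
C1 has one bond to C (0), one bond to O (+1), one bond to H (-1), one bond to H (-1).
Oxidation state = 0 + 1 − 1 − 1 = -1.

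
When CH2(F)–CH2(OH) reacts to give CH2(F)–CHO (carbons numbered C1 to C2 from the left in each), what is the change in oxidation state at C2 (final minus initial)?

Before: C2 has 1 bond to C, 2 bonds to H, 1 bond to O → oxidation state -1.
After: C2 has 1 bond to C, 1 bond to H, 2 bonds to O → oxidation state +1.
Δ = +1 − (-1) = +2, so this is an oxidation at C2.

+2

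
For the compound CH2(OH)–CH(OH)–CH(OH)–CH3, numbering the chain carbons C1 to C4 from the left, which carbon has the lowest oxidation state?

C4

Assign +1 per bond to O/N/halogen, −1 per bond to H or an electropositive element, and 0 per bond to carbon. Tallying each carbon:
C1: 1C, 2H, 1O → 0 − 2 + 1 = -1
C2: 2C, 1H, 1O → 0 − 1 + 1 = 0
C3: 2C, 1H, 1O → 0 − 1 + 1 = 0
C4: 1C, 3H → 0 − 3 = -3
The most reduced carbon is C4 at -3.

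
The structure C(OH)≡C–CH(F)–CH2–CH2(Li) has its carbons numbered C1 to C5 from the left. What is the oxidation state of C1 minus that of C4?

C1: 3C, 1O → 0 + 1 = +1
C4: 2C, 2H → 0 − 2 = -2
Difference: +1 − (-2) = +3.

+3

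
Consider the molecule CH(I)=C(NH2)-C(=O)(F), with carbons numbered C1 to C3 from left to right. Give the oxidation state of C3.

+3

Bonds to more-electronegative neighbours contribute +1 each, bonds to H or metals contribute −1 each, and C–C bonds contribute 0.
C3 has one bond to C (0), a double bond to O (2×+1 = +2), one bond to F (+1).
Oxidation state = 0 + 2 + 1 = +3.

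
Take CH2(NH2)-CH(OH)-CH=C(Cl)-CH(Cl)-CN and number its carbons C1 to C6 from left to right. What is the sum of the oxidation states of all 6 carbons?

+2

Tallying each carbon's bonds:
C1: 1C, 2H, 1N → 0 − 2 + 1 = -1
C2: 2C, 1H, 1O → 0 − 1 + 1 = 0
C3: 3C, 1H → 0 − 1 = -1
C4: 3C, 1Cl → 0 + 1 = +1
C5: 2C, 1H, 1Cl → 0 − 1 + 1 = 0
C6: 1C, 3N → 0 + 3 = +3
Sum = -1 + 0 − 1 + 1 + 0 + 3 = +2.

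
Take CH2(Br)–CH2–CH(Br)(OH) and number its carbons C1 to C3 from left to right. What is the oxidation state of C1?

Count +1 for every bond to an atom more electronegative than carbon and −1 for every bond to one less electronegative; C–C bonds are 0.
C1 has one bond to C (0), one bond to Br (+1), one bond to H (-1), one bond to H (-1).
Oxidation state = 0 + 1 − 1 − 1 = -1.

-1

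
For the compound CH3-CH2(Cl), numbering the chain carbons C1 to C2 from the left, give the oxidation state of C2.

C2 has one bond to C (0), one bond to H (-1), one bond to Cl (+1), one bond to H (-1).
Oxidation state = 0 − 1 + 1 − 1 = -1.

-1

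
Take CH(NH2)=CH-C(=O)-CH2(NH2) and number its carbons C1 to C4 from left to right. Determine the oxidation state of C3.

+2

C3 has one bond to C (0), one bond to C (0), a double bond to O (2×+1 = +2).
Oxidation state = 0 + 0 + 2 = +2.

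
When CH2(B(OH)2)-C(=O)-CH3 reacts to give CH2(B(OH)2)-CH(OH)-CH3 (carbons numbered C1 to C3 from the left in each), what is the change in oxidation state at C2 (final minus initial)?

Before: C2 has 2 bonds to C, 2 bonds to O → oxidation state +2.
After: C2 has 2 bonds to C, 1 bond to H, 1 bond to O → oxidation state 0.
Δ = 0 − (+2) = -2, so this is a reduction at C2.

-2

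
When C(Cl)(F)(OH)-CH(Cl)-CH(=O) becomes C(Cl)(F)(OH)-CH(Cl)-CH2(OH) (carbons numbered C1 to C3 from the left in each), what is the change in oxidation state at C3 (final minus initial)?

-2

Before: C3 has 1 bond to C, 1 bond to H, 2 bonds to O → oxidation state +1.
After: C3 has 1 bond to C, 2 bonds to H, 1 bond to O → oxidation state -1.
Δ = -1 − (+1) = -2, so this is a reduction at C3.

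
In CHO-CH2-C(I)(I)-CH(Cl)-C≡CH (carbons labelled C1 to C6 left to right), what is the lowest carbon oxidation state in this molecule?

-2

Bonds to more-electronegative neighbours contribute +1 each, bonds to H or metals contribute −1 each, and C–C bonds contribute 0. Tallying each carbon:
C1: 1C, 1H, 2O → 0 − 1 + 2 = +1
C2: 2C, 2H → 0 − 2 = -2
C3: 2C, 2I → 0 + 2 = +2
C4: 2C, 1H, 1Cl → 0 − 1 + 1 = 0
C5: 4C → 0 = 0
C6: 3C, 1H → 0 − 1 = -1
The lowest value is -2.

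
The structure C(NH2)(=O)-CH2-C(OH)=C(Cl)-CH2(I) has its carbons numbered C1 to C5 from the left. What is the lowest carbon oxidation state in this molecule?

Tallying each carbon's bonds:
C1: 1C, 2O, 1N → 0 + 2 + 1 = +3
C2: 2C, 2H → 0 − 2 = -2
C3: 3C, 1O → 0 + 1 = +1
C4: 3C, 1Cl → 0 + 1 = +1
C5: 1C, 2H, 1I → 0 − 2 + 1 = -1
The lowest value is -2.

-2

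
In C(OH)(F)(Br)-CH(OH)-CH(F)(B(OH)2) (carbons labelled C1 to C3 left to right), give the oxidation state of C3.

C3 has one bond to C (0), one bond to F (+1), one bond to B (-1), one bond to H (-1).
Oxidation state = 0 + 1 − 1 − 1 = -1.

-1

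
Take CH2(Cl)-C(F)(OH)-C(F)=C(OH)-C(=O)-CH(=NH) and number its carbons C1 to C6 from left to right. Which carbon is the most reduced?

C1

Bonds to more-electronegative neighbours contribute +1 each, bonds to H or metals contribute −1 each, and C–C bonds contribute 0. Tallying each carbon:
C1: 1C, 2H, 1Cl → 0 − 2 + 1 = -1
C2: 2C, 1O, 1F → 0 + 1 + 1 = +2
C3: 3C, 1F → 0 + 1 = +1
C4: 3C, 1O → 0 + 1 = +1
C5: 2C, 2O → 0 + 2 = +2
C6: 1C, 1H, 2N → 0 − 1 + 2 = +1
The most reduced carbon is C1 at -1.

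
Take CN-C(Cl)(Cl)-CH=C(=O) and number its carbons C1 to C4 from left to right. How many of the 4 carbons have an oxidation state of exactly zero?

Tallying each carbon's bonds:
C1: 1C, 3N → 0 + 3 = +3
C2: 2C, 2Cl → 0 + 2 = +2
C3: 3C, 1H → 0 − 1 = -1
C4: 2C, 2O → 0 + 2 = +2
0 carbons meet the condition.

0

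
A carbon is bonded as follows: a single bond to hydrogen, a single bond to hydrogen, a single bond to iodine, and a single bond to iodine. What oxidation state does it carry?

Each bond to a more electronegative atom (O, N, halogen) counts +1, each bond to a less electronegative atom (H, metal, B, Si) counts −1, and each C–C bond counts 0.
The carbon has one bond to H (-1), one bond to I (+1), one bond to I (+1), one bond to H (-1).
Oxidation state = -1 + 1 + 1 − 1 = 0.

0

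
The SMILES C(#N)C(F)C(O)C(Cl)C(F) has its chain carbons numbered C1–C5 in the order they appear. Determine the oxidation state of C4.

Assign +1 per bond to O/N/halogen, −1 per bond to H or an electropositive element, and 0 per bond to carbon.
C4 has one bond to C (0), one bond to C (0), one bond to H (-1), one bond to Cl (+1).
Oxidation state = 0 + 0 − 1 + 1 = 0.

0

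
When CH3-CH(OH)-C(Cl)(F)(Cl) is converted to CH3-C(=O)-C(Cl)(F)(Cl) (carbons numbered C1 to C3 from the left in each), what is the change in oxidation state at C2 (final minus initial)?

+2

Before: C2 has 2 bonds to C, 1 bond to H, 1 bond to O → oxidation state 0.
After: C2 has 2 bonds to C, 2 bonds to O → oxidation state +2.
Δ = +2 − (0) = +2, so this is an oxidation at C2.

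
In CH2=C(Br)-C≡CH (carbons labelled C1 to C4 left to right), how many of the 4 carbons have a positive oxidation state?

1

Tallying each carbon's bonds:
C1: 2C, 2H → 0 − 2 = -2
C2: 3C, 1Br → 0 + 1 = +1
C3: 4C → 0 = 0
C4: 3C, 1H → 0 − 1 = -1
1 carbon (C2) meets the condition.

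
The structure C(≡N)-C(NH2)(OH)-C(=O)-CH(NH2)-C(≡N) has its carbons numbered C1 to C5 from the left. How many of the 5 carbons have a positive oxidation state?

4

Tallying each carbon's bonds:
C1: 1C, 3N → 0 + 3 = +3
C2: 2C, 1O, 1N → 0 + 1 + 1 = +2
C3: 2C, 2O → 0 + 2 = +2
C4: 2C, 1H, 1N → 0 − 1 + 1 = 0
C5: 1C, 3N → 0 + 3 = +3
4 carbons (C1, C2, C3, C5) meet the condition.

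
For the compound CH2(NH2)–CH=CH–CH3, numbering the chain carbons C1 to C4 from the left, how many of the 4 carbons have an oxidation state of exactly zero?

Tallying each carbon's bonds:
C1: 1C, 2H, 1N → 0 − 2 + 1 = -1
C2: 3C, 1H → 0 − 1 = -1
C3: 3C, 1H → 0 − 1 = -1
C4: 1C, 3H → 0 − 3 = -3
0 carbons meet the condition.

0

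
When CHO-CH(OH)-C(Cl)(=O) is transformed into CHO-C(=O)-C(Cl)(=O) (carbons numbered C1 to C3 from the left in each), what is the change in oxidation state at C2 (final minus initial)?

Before: C2 has 2 bonds to C, 1 bond to H, 1 bond to O → oxidation state 0.
After: C2 has 2 bonds to C, 2 bonds to O → oxidation state +2.
Δ = +2 − (0) = +2, so this is an oxidation at C2.

+2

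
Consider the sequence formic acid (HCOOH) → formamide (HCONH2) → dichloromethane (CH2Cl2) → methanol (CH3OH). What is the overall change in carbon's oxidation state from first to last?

-4

Carbon oxidation states along the series — formic acid: +2, formamide: +2, dichloromethane: 0, methanol: -2.
Net change = -2 − (+2) = -4.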